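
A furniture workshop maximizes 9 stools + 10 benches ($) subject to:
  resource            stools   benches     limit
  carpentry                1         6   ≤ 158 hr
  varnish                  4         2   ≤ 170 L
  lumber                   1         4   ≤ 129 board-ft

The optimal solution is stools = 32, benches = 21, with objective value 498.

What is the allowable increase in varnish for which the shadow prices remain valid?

Binding constraints: carpentry, varnish. The basis is B = [[1,6],[4,2]] with det -22.
Per unit increase in varnish, x* moves by d = (0.2727, -0.0455).
The basis stays optimal until lumber becomes binding; allowable increase = 143 L.

143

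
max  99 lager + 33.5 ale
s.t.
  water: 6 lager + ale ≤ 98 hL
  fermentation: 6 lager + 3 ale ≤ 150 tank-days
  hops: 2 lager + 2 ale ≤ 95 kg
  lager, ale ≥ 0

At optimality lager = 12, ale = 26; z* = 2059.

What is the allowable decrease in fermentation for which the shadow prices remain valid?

52

Binding constraints: water, fermentation. The basis is B = [[6,1],[6,3]] with det 12.
Per unit decrease in fermentation, x* moves by d = (0.0833, -0.5).
The basis stays optimal until ale reaches 0; allowable decrease = 52 tank-days.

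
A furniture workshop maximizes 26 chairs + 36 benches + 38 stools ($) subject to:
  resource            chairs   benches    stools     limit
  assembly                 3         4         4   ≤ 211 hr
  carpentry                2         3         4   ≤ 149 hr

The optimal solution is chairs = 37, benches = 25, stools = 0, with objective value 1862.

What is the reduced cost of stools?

Check each constraint at x*: assembly 211/211 (tight); carpentry 149/149 (tight).
From A_Bᵀ y = c: 3·y_assembly + 2·y_carpentry = 26; 4·y_assembly + 3·y_carpentry = 36.
Solving: y_assembly = 6, y_carpentry = 4.
Reduced cost of stools: c₃ − yᵀa₃ = 38 − (6·4 + 4·4) = 38 − 40 = -2.

-2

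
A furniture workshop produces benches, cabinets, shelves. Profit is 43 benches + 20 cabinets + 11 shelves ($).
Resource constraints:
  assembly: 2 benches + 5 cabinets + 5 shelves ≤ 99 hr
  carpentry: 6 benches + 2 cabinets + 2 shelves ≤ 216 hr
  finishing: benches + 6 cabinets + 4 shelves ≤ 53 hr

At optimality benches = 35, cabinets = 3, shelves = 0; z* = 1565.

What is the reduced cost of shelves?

At the optimum: assembly uses 85 of 99 (slack = 14); carpentry uses 216 of 216 (binding); finishing uses 53 of 53 (binding).
Slack constraints have shadow price 0 (complementary slackness).
The binding rows give the dual system: 6·y_carpentry + 1·y_finishing = 43 and 2·y_carpentry + 6·y_finishing = 20.
→ y_carpentry = 7 and y_finishing = 1.
Reduced cost of shelves: c₃ − yᵀa₃ = 11 − (7·2 + 1·4) = 11 − 18 = -7.

-7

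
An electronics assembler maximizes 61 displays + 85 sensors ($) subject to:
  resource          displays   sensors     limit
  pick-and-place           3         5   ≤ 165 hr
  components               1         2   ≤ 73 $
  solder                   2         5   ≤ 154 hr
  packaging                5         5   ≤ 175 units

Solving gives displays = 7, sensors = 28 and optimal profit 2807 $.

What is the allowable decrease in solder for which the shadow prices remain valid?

Binding constraints: solder, packaging. The basis is B = [[2,5],[5,5]] with det -15.
Per unit decrease in solder, x* moves by d = (0.3333, -0.3333).
The basis stays optimal until sensors reaches 0; allowable decrease = 84 hr.

84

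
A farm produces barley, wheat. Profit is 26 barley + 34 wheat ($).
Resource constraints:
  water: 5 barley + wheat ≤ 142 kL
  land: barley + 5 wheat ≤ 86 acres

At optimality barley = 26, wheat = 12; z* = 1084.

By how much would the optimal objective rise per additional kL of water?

Check each constraint at x*: water 142/142 (tight); land 86/86 (tight).
From A_Bᵀ y = c: 5·y_water + 1·y_land = 26; 1·y_water + 5·y_land = 34.
This yields shadow prices y_water = 4, y_land = 6.
Shadow price of water = 4.

4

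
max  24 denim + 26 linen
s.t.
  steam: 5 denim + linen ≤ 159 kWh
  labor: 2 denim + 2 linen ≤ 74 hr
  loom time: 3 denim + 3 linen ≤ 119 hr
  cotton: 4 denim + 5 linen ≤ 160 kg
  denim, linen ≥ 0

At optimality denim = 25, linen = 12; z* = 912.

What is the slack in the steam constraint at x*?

22

steam used = 5·25 + 1·12 = 137; slack = 159 − 137 = 22.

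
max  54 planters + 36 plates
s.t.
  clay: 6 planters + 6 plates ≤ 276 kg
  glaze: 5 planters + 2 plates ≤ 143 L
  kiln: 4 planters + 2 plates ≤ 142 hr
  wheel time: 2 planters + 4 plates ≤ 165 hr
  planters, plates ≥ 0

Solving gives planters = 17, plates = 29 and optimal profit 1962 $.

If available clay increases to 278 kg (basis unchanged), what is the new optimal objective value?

1970

At the optimum: clay uses 276 of 276 (binding); glaze uses 143 of 143 (binding); kiln uses 126 of 142 (slack = 16); wheel time uses 150 of 165 (slack = 15).
Since kiln, wheel time are not tight, their duals are 0.
From A_Bᵀ y = c: 6·y_clay + 5·y_glaze = 54; 6·y_clay + 2·y_glaze = 36.
Solving: y_clay = 4, y_glaze = 6.
Δz = y_clay·Δb = 4 × (2) = 8, so new z* = 1962 + 8 = 1970.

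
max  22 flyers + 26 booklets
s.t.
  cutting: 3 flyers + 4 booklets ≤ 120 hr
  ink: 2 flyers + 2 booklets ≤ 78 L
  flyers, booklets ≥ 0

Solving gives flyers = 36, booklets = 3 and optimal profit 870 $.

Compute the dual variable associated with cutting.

4

Check each constraint at x*: cutting 120/120 (tight); ink 78/78 (tight).
From A_Bᵀ y = c: 3·y_cutting + 2·y_ink = 22; 4·y_cutting + 2·y_ink = 26.
Solving: y_cutting = 4, y_ink = 5.
Shadow price of cutting = 4.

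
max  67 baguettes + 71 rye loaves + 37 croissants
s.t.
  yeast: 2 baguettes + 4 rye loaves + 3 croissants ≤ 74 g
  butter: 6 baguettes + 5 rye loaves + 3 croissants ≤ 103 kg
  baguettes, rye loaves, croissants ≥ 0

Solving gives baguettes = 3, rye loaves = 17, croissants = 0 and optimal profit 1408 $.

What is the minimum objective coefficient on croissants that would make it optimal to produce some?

46.5

Both yeast and butter are binding at x*.
Dual feasibility on the basic columns requires 2·y_yeast + 6·y_butter = 67, 4·y_yeast + 5·y_butter = 71.
Solving: y_yeast = 6.5, y_butter = 9.
croissants enters the basis when its profit ≥ yᵀa₃ = 6.5·3 + 9·3 = 46.5.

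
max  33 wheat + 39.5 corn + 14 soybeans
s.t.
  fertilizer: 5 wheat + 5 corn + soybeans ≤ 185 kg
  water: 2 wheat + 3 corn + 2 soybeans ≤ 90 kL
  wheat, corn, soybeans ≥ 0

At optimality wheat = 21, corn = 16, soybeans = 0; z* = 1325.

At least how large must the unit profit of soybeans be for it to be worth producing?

Both fertilizer and water are binding at x*.
The binding rows give the dual system: 5·y_fertilizer + 2·y_water = 33 and 5·y_fertilizer + 3·y_water = 39.5.
→ y_fertilizer = 4 and y_water = 6.5.
soybeans enters the basis when its profit ≥ yᵀa₃ = 4·1 + 6.5·2 = 17.

17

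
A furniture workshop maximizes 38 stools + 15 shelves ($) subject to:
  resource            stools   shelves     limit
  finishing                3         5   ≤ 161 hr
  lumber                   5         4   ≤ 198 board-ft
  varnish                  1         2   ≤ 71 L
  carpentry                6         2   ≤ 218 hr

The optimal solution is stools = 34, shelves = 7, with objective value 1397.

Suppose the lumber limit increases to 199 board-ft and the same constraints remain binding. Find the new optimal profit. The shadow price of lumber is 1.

1398

Δb = 1, so new z* = 1397 + (1)·(1) = 1397 + 1 = 1398.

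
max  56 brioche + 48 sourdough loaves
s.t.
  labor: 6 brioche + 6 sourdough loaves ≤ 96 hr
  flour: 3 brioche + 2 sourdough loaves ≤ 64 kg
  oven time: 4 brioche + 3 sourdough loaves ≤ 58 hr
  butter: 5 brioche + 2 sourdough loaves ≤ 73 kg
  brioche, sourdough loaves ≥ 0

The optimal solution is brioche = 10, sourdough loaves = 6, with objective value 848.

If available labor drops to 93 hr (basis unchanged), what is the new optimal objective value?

836

Check each constraint at x*: labor 96/96 (tight); flour 42/64 (slack 22); oven time 58/58 (tight); butter 62/73 (slack 11).
By complementary slackness, y = 0 for the non-binding constraints.
Dual feasibility on the basic columns requires 6·y_labor + 4·y_oven time = 56, 6·y_labor + 3·y_oven time = 48.
→ y_labor = 4 and y_oven time = 8.
Δz = y_labor·Δb = 4 × (-3) = -12, so new z* = 848 − 12 = 836.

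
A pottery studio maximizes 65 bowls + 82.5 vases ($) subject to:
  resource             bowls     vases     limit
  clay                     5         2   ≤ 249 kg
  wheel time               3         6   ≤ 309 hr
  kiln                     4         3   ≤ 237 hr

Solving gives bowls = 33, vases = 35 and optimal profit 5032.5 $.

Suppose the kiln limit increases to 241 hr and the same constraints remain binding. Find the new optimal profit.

5070.5

At the optimum: clay uses 235 of 249 (slack = 14); wheel time uses 309 of 309 (binding); kiln uses 237 of 237 (binding).
By complementary slackness, y = 0 for the non-binding constraint.
Dual feasibility on the basic columns requires 3·y_wheel time + 4·y_kiln = 65, 6·y_wheel time + 3·y_kiln = 82.5.
Solving: y_wheel time = 9, y_kiln = 9.5.
Δz = y_kiln·Δb = 9.5 × (4) = 38, so new z* = 5032.5 + 38 = 5070.5.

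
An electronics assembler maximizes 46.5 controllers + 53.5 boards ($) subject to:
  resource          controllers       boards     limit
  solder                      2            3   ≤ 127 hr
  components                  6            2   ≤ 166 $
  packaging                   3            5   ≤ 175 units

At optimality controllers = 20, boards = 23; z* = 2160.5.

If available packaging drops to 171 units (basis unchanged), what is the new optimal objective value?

2122.5

Check each constraint at x*: solder 109/127 (slack 18); components 166/166 (tight); packaging 175/175 (tight).
Since solder is not tight, its dual is 0.
From A_Bᵀ y = c: 6·y_components + 3·y_packaging = 46.5; 2·y_components + 5·y_packaging = 53.5.
This yields shadow prices y_components = 3, y_packaging = 9.5.
Δz = y_packaging·Δb = 9.5 × (-4) = -38, so new z* = 2160.5 − 38 = 2122.5.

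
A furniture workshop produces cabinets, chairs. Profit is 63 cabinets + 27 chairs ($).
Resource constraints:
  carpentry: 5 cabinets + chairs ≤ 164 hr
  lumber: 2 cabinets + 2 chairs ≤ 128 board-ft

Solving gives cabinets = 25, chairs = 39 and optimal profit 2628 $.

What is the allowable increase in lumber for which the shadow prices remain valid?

200

Binding constraints: carpentry, lumber. The basis is B = [[5,1],[2,2]] with det 8.
Per unit increase in lumber, x* moves by d = (-0.125, 0.625).
The basis stays optimal until cabinets reaches 0; allowable increase = 200 board-ft.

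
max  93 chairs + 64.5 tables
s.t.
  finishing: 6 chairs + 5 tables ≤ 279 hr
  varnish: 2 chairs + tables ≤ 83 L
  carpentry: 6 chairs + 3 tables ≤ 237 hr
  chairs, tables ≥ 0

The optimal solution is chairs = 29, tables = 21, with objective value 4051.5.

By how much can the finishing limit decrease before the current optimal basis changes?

42

Binding constraints: finishing, carpentry. The basis is B = [[6,5],[6,3]] with det -12.
Per unit decrease in finishing, x* moves by d = (0.25, -0.5).
The basis stays optimal until tables reaches 0; allowable decrease = 42 hr.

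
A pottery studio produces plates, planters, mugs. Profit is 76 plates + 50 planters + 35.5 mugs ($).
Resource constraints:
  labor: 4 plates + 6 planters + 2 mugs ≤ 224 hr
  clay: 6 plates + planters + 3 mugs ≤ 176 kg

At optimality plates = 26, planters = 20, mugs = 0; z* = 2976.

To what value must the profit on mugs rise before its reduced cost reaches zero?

Both labor and clay are binding at x*.
From A_Bᵀ y = c: 4·y_labor + 6·y_clay = 76; 6·y_labor + 1·y_clay = 50.
→ y_labor = 7 and y_clay = 8.
mugs enters the basis when its profit ≥ yᵀa₃ = 7·2 + 8·3 = 38.

38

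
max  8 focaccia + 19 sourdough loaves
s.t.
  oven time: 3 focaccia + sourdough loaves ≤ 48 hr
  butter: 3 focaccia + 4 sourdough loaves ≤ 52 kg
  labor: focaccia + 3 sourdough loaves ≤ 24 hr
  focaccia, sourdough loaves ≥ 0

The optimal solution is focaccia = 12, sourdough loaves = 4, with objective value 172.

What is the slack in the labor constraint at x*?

labor used = 1·12 + 3·4 = 24; slack = 24 − 24 = 0.

0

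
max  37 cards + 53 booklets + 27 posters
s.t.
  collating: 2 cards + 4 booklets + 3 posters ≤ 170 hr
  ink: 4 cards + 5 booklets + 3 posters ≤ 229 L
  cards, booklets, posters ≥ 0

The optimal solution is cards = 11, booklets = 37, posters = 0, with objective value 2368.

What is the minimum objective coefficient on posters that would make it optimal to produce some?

34.5

Both collating and ink are binding at x*.
Dual feasibility on the basic columns requires 2·y_collating + 4·y_ink = 37, 4·y_collating + 5·y_ink = 53.
Solving: y_collating = 4.5, y_ink = 7.
posters enters the basis when its profit ≥ yᵀa₃ = 4.5·3 + 7·3 = 34.5.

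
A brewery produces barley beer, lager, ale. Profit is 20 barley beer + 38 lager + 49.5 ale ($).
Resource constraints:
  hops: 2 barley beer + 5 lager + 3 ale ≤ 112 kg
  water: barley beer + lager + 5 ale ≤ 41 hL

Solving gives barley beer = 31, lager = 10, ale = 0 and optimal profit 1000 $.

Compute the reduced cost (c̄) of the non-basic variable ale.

-8.5

At the optimum: hops uses 112 of 112 (binding); water uses 41 of 41 (binding).
Dual feasibility on the basic columns requires 2·y_hops + 1·y_water = 20, 5·y_hops + 1·y_water = 38.
Solving: y_hops = 6, y_water = 8.
Reduced cost of ale: c₃ − yᵀa₃ = 49.5 − (6·3 + 8·5) = 49.5 − 58 = -8.5.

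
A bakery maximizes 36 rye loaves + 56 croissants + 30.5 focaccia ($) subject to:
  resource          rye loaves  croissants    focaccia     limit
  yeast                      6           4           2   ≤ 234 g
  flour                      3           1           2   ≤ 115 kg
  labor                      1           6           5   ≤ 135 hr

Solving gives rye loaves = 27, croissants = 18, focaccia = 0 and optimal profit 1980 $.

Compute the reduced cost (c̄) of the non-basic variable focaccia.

-9.5

Binding: yeast and labor. Non-binding: flour (16 unused).
By complementary slackness, y = 0 for the non-binding constraint.
The binding rows give the dual system: 6·y_yeast + 1·y_labor = 36 and 4·y_yeast + 6·y_labor = 56.
This yields shadow prices y_yeast = 5, y_labor = 6.
Reduced cost of focaccia: c₃ − yᵀa₃ = 30.5 − (5·2 + 6·5) = 30.5 − 40 = -9.5.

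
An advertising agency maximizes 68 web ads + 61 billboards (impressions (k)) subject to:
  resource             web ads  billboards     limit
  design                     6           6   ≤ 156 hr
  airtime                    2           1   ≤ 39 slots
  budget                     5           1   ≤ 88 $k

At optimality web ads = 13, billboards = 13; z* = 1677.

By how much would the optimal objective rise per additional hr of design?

At the optimum: design uses 156 of 156 (binding); airtime uses 39 of 39 (binding); budget uses 78 of 88 (slack = 10).
Slack constraints have shadow price 0 (complementary slackness).
The binding rows give the dual system: 6·y_design + 2·y_airtime = 68 and 6·y_design + 1·y_airtime = 61.
This yields shadow prices y_design = 9, y_airtime = 7.
Shadow price of design = 9.

9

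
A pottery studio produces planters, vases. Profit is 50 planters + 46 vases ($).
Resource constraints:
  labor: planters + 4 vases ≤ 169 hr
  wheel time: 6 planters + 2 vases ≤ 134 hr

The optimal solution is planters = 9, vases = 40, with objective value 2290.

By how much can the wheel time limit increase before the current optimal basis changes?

Binding constraints: labor, wheel time. The basis is B = [[1,4],[6,2]] with det -22.
Per unit increase in wheel time, x* moves by d = (0.1818, -0.0455).
The basis stays optimal until vases reaches 0; allowable increase = 880 hr.

880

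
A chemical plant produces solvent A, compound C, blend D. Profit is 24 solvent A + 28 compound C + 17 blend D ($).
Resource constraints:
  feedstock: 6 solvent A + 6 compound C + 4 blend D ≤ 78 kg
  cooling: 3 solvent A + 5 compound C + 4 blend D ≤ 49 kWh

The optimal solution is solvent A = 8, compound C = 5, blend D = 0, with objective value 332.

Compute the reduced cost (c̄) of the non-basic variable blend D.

Both feedstock and cooling are binding at x*.
The binding rows give the dual system: 6·y_feedstock + 3·y_cooling = 24 and 6·y_feedstock + 5·y_cooling = 28.
→ y_feedstock = 3 and y_cooling = 2.
Reduced cost of blend D: c₃ − yᵀa₃ = 17 − (3·4 + 2·4) = 17 − 20 = -3.

-3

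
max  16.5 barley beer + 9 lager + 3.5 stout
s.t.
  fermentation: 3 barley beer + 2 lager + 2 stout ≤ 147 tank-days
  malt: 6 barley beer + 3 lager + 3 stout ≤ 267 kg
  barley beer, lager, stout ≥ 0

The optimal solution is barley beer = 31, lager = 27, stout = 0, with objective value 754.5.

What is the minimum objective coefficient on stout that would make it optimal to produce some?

At the optimum: fermentation uses 147 of 147 (binding); malt uses 267 of 267 (binding).
From A_Bᵀ y = c: 3·y_fermentation + 6·y_malt = 16.5; 2·y_fermentation + 3·y_malt = 9.
Solving: y_fermentation = 1.5, y_malt = 2.
stout enters the basis when its profit ≥ yᵀa₃ = 1.5·2 + 2·3 = 9.

9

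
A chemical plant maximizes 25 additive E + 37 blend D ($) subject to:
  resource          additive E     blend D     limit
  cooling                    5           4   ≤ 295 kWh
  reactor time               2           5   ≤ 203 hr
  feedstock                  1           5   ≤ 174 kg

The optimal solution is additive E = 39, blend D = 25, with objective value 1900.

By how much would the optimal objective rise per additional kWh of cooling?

Check each constraint at x*: cooling 295/295 (tight); reactor time 203/203 (tight); feedstock 164/174 (slack 10).
Since feedstock is not tight, its dual is 0.
Dual feasibility on the basic columns requires 5·y_cooling + 2·y_reactor time = 25, 4·y_cooling + 5·y_reactor time = 37.
→ y_cooling = 3 and y_reactor time = 5.
Shadow price of cooling = 3.

3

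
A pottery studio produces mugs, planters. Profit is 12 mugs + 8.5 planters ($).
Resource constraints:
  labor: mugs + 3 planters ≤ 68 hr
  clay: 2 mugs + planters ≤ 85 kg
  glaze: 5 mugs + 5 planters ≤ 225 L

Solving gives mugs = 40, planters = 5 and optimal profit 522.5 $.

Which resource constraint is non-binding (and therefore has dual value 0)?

labor

labor: 55/68 (slack 13)
clay: 85/85 (binding)
glaze: 225/225 (binding)
By complementary slackness, a constraint with positive slack has shadow price 0 → labor.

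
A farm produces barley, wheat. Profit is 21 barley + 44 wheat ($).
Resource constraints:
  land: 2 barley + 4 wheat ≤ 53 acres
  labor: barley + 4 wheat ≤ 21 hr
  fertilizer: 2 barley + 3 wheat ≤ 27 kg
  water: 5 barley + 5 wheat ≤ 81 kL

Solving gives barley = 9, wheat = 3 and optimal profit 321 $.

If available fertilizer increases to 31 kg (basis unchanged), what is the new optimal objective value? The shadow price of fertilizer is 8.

353

Δb = 4, so new z* = 321 + (8)·(4) = 321 + 32 = 353.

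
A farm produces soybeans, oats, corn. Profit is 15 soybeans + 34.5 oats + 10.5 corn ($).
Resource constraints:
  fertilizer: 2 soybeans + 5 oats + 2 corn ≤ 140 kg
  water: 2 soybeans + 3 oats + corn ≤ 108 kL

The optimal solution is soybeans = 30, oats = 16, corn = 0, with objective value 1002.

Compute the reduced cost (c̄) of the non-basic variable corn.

-3

Both fertilizer and water are binding at x*.
Dual feasibility on the basic columns requires 2·y_fertilizer + 2·y_water = 15, 5·y_fertilizer + 3·y_water = 34.5.
This yields shadow prices y_fertilizer = 6, y_water = 1.5.
Reduced cost of corn: c₃ − yᵀa₃ = 10.5 − (6·2 + 1.5·1) = 10.5 − 13.5 = -3.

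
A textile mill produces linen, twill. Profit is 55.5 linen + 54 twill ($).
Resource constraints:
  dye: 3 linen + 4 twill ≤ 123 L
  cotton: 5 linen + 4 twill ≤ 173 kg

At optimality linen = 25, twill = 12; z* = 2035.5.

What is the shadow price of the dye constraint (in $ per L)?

Check each constraint at x*: dye 123/123 (tight); cotton 173/173 (tight).
Dual feasibility on the basic columns requires 3·y_dye + 5·y_cotton = 55.5, 4·y_dye + 4·y_cotton = 54.
→ y_dye = 6 and y_cotton = 7.5.
Shadow price of dye = 6.

6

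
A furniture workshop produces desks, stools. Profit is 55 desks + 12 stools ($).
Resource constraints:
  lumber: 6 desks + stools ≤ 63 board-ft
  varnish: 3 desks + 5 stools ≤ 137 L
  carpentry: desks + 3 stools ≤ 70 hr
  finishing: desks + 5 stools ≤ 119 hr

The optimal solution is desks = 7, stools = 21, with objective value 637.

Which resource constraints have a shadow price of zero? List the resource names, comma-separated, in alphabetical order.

lumber: 63/63 (binding)
varnish: 126/137 (slack 11)
carpentry: 70/70 (binding)
finishing: 112/119 (slack 7)
By complementary slackness, a constraint with positive slack has shadow price 0 → finishing, varnish.

finishing, varnish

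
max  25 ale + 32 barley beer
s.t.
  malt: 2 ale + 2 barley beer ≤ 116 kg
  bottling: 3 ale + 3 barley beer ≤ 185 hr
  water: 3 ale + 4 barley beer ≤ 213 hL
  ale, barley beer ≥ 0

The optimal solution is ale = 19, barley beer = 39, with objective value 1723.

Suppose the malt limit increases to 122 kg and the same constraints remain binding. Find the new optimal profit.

Check each constraint at x*: malt 116/116 (tight); bottling 174/185 (slack 11); water 213/213 (tight).
Since bottling is not tight, its dual is 0.
Dual feasibility on the basic columns requires 2·y_malt + 3·y_water = 25, 2·y_malt + 4·y_water = 32.
Solving: y_malt = 2, y_water = 7.
Δz = y_malt·Δb = 2 × (6) = 12, so new z* = 1723 + 12 = 1735.

1735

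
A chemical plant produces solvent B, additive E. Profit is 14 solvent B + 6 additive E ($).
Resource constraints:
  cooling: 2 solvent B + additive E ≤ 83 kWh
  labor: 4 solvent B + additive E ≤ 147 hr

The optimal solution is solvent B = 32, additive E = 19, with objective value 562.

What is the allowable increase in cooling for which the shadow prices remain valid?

64

Binding constraints: cooling, labor. The basis is B = [[2,1],[4,1]] with det -2.
Per unit increase in cooling, x* moves by d = (-0.5, 2).
The basis stays optimal until solvent B reaches 0; allowable increase = 64 kWh.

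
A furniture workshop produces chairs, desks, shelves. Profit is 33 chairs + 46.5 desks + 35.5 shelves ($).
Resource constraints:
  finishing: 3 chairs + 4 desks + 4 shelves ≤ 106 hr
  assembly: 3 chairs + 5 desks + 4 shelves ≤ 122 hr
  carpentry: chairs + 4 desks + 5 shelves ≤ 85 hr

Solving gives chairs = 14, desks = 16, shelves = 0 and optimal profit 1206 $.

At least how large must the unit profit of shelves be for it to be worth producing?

44

Binding: finishing and assembly. Non-binding: carpentry (7 unused).
By complementary slackness, y = 0 for the non-binding constraint.
The binding rows give the dual system: 3·y_finishing + 3·y_assembly = 33 and 4·y_finishing + 5·y_assembly = 46.5.
Solving: y_finishing = 8.5, y_assembly = 2.5.
shelves enters the basis when its profit ≥ yᵀa₃ = 8.5·4 + 2.5·4 = 44.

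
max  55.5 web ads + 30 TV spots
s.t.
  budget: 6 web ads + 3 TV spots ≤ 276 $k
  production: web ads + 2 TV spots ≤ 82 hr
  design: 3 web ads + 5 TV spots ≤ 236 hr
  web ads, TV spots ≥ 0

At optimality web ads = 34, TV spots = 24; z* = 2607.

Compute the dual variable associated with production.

Binding: budget and production. Non-binding: design (14 unused).
Slack constraints have shadow price 0 (complementary slackness).
The binding rows give the dual system: 6·y_budget + 1·y_production = 55.5 and 3·y_budget + 2·y_production = 30.
Solving: y_budget = 9, y_production = 1.5.
Shadow price of production = 1.5.

1.5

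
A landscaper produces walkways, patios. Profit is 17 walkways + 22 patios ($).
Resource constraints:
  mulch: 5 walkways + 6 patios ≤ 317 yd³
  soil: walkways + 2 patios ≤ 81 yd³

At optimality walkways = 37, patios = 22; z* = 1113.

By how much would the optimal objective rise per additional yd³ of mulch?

3

At the optimum: mulch uses 317 of 317 (binding); soil uses 81 of 81 (binding).
Dual feasibility on the basic columns requires 5·y_mulch + 1·y_soil = 17, 6·y_mulch + 2·y_soil = 22.
Solving: y_mulch = 3, y_soil = 2.
Shadow price of mulch = 3.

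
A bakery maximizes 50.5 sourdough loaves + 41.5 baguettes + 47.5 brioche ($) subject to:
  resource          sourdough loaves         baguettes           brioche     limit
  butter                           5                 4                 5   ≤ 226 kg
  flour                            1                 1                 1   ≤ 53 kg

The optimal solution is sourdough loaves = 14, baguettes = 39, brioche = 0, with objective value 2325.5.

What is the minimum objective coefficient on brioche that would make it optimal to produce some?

Check each constraint at x*: butter 226/226 (tight); flour 53/53 (tight).
From A_Bᵀ y = c: 5·y_butter + 1·y_flour = 50.5; 4·y_butter + 1·y_flour = 41.5.
Solving: y_butter = 9, y_flour = 5.5.
brioche enters the basis when its profit ≥ yᵀa₃ = 9·5 + 5.5·1 = 50.5.

50.5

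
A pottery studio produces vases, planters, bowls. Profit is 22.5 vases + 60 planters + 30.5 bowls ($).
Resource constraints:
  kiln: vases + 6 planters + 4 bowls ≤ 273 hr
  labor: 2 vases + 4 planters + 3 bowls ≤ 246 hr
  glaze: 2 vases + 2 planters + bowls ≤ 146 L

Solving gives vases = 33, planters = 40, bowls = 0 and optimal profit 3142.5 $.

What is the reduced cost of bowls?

Check each constraint at x*: kiln 273/273 (tight); labor 226/246 (slack 20); glaze 146/146 (tight).
Slack constraints have shadow price 0 (complementary slackness).
Dual feasibility on the basic columns requires 1·y_kiln + 2·y_glaze = 22.5, 6·y_kiln + 2·y_glaze = 60.
→ y_kiln = 7.5 and y_glaze = 7.5.
Reduced cost of bowls: c₃ − yᵀa₃ = 30.5 − (7.5·4 + 7.5·1) = 30.5 − 37.5 = -7.

-7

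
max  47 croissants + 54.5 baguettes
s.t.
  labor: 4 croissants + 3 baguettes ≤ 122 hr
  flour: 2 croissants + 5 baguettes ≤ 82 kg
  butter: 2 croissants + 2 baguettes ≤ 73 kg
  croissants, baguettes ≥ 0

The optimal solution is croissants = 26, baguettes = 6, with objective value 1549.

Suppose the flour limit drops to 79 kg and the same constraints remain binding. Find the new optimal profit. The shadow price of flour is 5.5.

1532.5

Δb = -3, so new z* = 1549 + (5.5)·(-3) = 1549 − 16.5 = 1532.5.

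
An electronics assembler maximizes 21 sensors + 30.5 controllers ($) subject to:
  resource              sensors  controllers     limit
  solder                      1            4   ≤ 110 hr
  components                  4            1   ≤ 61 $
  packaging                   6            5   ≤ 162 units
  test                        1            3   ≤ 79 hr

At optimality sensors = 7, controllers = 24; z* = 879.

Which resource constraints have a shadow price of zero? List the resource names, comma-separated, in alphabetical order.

components, solder

solder: 103/110 (slack 7)
components: 52/61 (slack 9)
packaging: 162/162 (binding)
test: 79/79 (binding)
By complementary slackness, a constraint with positive slack has shadow price 0 → components, solder.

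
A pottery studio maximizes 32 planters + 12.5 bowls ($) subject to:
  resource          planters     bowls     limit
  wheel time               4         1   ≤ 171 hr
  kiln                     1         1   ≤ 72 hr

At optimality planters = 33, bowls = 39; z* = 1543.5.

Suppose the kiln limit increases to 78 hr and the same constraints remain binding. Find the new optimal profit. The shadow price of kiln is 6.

Δb = 6, so new z* = 1543.5 + (6)·(6) = 1543.5 + 36 = 1579.5.

1579.5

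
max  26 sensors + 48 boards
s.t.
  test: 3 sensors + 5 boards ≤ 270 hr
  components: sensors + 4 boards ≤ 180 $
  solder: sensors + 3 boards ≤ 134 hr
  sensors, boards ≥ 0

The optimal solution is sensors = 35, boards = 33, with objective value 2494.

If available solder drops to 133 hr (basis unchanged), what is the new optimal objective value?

2490.5

Binding: test and solder. Non-binding: components (13 unused).
Since components is not tight, its dual is 0.
Dual feasibility on the basic columns requires 3·y_test + 1·y_solder = 26, 5·y_test + 3·y_solder = 48.
Solving: y_test = 7.5, y_solder = 3.5.
Δz = y_solder·Δb = 3.5 × (-1) = -3.5, so new z* = 2494 − 3.5 = 2490.5.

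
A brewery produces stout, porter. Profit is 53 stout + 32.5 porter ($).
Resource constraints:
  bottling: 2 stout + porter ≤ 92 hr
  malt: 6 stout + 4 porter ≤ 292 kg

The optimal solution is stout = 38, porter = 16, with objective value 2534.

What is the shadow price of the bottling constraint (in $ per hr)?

Both bottling and malt are binding at x*.
The binding rows give the dual system: 2·y_bottling + 6·y_malt = 53 and 1·y_bottling + 4·y_malt = 32.5.
→ y_bottling = 8.5 and y_malt = 6.
Shadow price of bottling = 8.5.

8.5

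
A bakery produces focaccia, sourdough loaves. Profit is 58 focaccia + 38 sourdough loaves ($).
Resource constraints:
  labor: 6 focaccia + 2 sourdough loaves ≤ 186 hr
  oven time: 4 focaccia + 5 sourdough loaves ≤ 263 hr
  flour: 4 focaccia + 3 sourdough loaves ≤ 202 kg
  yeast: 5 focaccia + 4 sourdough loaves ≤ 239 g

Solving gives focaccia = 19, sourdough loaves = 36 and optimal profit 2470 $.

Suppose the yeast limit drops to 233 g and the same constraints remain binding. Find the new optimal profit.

2422

Check each constraint at x*: labor 186/186 (tight); oven time 256/263 (slack 7); flour 184/202 (slack 18); yeast 239/239 (tight).
Since oven time, flour are not tight, their duals are 0.
From A_Bᵀ y = c: 6·y_labor + 5·y_yeast = 58; 2·y_labor + 4·y_yeast = 38.
→ y_labor = 3 and y_yeast = 8.
Δz = y_yeast·Δb = 8 × (-6) = -48, so new z* = 2470 − 48 = 2422.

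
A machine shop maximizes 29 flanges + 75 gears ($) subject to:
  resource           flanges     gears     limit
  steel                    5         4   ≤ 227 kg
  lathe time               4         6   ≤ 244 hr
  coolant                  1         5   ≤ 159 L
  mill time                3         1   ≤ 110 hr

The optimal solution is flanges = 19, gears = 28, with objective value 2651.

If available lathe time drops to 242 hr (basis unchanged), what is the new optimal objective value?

2641

Check each constraint at x*: steel 207/227 (slack 20); lathe time 244/244 (tight); coolant 159/159 (tight); mill time 85/110 (slack 25).
Slack constraints have shadow price 0 (complementary slackness).
The binding rows give the dual system: 4·y_lathe time + 1·y_coolant = 29 and 6·y_lathe time + 5·y_coolant = 75.
→ y_lathe time = 5 and y_coolant = 9.
Δz = y_lathe time·Δb = 5 × (-2) = -10, so new z* = 2651 − 10 = 2641.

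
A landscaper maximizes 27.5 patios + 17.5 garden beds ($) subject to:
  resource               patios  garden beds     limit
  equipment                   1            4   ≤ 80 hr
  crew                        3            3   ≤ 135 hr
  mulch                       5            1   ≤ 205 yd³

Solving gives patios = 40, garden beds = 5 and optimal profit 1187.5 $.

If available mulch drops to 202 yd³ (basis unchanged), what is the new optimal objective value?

Binding: crew and mulch. Non-binding: equipment (20 unused).
Since equipment is not tight, its dual is 0.
The binding rows give the dual system: 3·y_crew + 5·y_mulch = 27.5 and 3·y_crew + 1·y_mulch = 17.5.
→ y_crew = 5 and y_mulch = 2.5.
Δz = y_mulch·Δb = 2.5 × (-3) = -7.5, so new z* = 1187.5 − 7.5 = 1180.

1180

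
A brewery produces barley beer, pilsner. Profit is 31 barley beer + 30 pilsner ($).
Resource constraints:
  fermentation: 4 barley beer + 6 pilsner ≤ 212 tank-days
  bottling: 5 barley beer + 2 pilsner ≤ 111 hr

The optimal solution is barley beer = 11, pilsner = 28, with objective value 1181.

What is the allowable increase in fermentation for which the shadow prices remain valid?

Binding constraints: fermentation, bottling. The basis is B = [[4,6],[5,2]] with det -22.
Per unit increase in fermentation, x* moves by d = (-0.0909, 0.2273).
The basis stays optimal until barley beer reaches 0; allowable increase = 121 tank-days.

121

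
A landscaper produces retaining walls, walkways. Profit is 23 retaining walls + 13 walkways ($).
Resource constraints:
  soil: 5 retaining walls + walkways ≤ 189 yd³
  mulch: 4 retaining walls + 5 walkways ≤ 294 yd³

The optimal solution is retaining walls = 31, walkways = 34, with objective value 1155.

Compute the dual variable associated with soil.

Both soil and mulch are binding at x*.
From A_Bᵀ y = c: 5·y_soil + 4·y_mulch = 23; 1·y_soil + 5·y_mulch = 13.
This yields shadow prices y_soil = 3, y_mulch = 2.
Shadow price of soil = 3.

3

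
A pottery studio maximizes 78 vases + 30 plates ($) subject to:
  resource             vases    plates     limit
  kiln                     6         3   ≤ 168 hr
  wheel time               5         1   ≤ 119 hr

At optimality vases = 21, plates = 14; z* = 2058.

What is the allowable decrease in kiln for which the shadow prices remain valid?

25.2

Binding constraints: kiln, wheel time. The basis is B = [[6,3],[5,1]] with det -9.
Per unit decrease in kiln, x* moves by d = (0.1111, -0.5556).
The basis stays optimal until plates reaches 0; allowable decrease = 25.2 hr.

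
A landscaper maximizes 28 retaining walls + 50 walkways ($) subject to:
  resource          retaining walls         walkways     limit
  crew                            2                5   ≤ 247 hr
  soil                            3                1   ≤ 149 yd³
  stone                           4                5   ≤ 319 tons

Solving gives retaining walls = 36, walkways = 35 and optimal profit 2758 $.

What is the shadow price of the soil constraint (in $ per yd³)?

Binding: crew and stone. Non-binding: soil (6 unused).
Since soil is not tight, its dual is 0.
From A_Bᵀ y = c: 2·y_crew + 4·y_stone = 28; 5·y_crew + 5·y_stone = 50.
This yields shadow prices y_crew = 6, y_stone = 4.
Shadow price of soil = 0.

0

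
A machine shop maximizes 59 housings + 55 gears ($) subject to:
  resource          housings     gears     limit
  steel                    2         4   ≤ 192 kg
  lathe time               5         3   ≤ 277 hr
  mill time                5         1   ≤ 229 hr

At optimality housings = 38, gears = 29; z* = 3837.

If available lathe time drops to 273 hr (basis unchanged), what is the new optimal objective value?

Check each constraint at x*: steel 192/192 (tight); lathe time 277/277 (tight); mill time 219/229 (slack 10).
Slack constraints have shadow price 0 (complementary slackness).
The binding rows give the dual system: 2·y_steel + 5·y_lathe time = 59 and 4·y_steel + 3·y_lathe time = 55.
This yields shadow prices y_steel = 7, y_lathe time = 9.
Δz = y_lathe time·Δb = 9 × (-4) = -36, so new z* = 3837 − 36 = 3801.

3801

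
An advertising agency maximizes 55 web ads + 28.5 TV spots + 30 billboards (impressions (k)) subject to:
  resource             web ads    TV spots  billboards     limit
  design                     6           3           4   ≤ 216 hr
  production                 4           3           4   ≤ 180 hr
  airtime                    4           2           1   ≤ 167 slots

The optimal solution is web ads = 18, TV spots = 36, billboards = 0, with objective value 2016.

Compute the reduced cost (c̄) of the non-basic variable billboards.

Check each constraint at x*: design 216/216 (tight); production 180/180 (tight); airtime 144/167 (slack 23).
By complementary slackness, y = 0 for the non-binding constraint.
Dual feasibility on the basic columns requires 6·y_design + 4·y_production = 55, 3·y_design + 3·y_production = 28.5.
→ y_design = 8.5 and y_production = 1.
Reduced cost of billboards: c₃ − yᵀa₃ = 30 − (8.5·4 + 1·4) = 30 − 38 = -8.

-8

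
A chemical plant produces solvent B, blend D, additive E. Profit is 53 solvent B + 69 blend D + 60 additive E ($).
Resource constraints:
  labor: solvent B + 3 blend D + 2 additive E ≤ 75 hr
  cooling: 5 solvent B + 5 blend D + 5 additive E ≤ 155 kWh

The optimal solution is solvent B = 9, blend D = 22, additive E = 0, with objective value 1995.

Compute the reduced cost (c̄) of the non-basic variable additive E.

-1

At the optimum: labor uses 75 of 75 (binding); cooling uses 155 of 155 (binding).
From A_Bᵀ y = c: 1·y_labor + 5·y_cooling = 53; 3·y_labor + 5·y_cooling = 69.
→ y_labor = 8 and y_cooling = 9.
Reduced cost of additive E: c₃ − yᵀa₃ = 60 − (8·2 + 9·5) = 60 − 61 = -1.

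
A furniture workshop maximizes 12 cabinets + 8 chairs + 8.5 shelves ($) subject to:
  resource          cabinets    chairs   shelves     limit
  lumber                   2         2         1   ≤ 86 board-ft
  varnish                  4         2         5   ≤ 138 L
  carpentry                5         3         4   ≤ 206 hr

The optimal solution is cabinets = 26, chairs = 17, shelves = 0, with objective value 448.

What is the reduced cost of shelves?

Binding: lumber and varnish. Non-binding: carpentry (25 unused).
Since carpentry is not tight, its dual is 0.
Dual feasibility on the basic columns requires 2·y_lumber + 4·y_varnish = 12, 2·y_lumber + 2·y_varnish = 8.
This yields shadow prices y_lumber = 2, y_varnish = 2.
Reduced cost of shelves: c₃ − yᵀa₃ = 8.5 − (2·1 + 2·5) = 8.5 − 12 = -3.5.

-3.5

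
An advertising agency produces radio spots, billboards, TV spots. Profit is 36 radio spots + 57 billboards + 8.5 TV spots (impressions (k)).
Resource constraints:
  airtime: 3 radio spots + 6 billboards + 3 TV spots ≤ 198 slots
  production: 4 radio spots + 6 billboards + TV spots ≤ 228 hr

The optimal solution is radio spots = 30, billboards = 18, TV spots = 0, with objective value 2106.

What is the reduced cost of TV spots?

Check each constraint at x*: airtime 198/198 (tight); production 228/228 (tight).
The binding rows give the dual system: 3·y_airtime + 4·y_production = 36 and 6·y_airtime + 6·y_production = 57.
Solving: y_airtime = 2, y_production = 7.5.
Reduced cost of TV spots: c₃ − yᵀa₃ = 8.5 − (2·3 + 7.5·1) = 8.5 − 13.5 = -5.

-5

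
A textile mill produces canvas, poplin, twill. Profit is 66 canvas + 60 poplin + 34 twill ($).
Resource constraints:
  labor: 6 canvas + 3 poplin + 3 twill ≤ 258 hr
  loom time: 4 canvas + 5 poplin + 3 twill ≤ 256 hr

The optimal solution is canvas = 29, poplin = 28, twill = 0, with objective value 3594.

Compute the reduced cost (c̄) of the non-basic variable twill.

Check each constraint at x*: labor 258/258 (tight); loom time 256/256 (tight).
Dual feasibility on the basic columns requires 6·y_labor + 4·y_loom time = 66, 3·y_labor + 5·y_loom time = 60.
This yields shadow prices y_labor = 5, y_loom time = 9.
Reduced cost of twill: c₃ − yᵀa₃ = 34 − (5·3 + 9·3) = 34 − 42 = -8.

-8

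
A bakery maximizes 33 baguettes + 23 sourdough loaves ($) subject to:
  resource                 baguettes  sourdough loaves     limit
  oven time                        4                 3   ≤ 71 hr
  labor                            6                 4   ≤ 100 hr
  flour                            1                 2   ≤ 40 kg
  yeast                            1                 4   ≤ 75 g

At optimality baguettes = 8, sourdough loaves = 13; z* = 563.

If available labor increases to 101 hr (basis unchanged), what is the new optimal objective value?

Binding: oven time and labor. Non-binding: flour (6 unused), yeast (15 unused).
Slack constraints have shadow price 0 (complementary slackness).
Dual feasibility on the basic columns requires 4·y_oven time + 6·y_labor = 33, 3·y_oven time + 4·y_labor = 23.
This yields shadow prices y_oven time = 3, y_labor = 3.5.
Δz = y_labor·Δb = 3.5 × (1) = 3.5, so new z* = 563 + 3.5 = 566.5.

566.5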